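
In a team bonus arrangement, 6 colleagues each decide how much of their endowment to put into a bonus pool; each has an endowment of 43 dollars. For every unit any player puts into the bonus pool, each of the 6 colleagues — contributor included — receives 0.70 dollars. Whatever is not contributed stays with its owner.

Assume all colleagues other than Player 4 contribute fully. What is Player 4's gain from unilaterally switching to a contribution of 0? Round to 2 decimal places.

12.90 dollars

Switching from a contribution of 43 to 0 lets Player 4 keep an extra 43 dollars, but lowers the bonus pool by 43, which costs Player 4 their own share of that drop: 0.70 × 43 = 30.10.
Net gain = 43 − 30.10 = 12.90. The private return per contributed unit (0.70) is below 1, so free-riding is indeed the best response regardless of what the others do.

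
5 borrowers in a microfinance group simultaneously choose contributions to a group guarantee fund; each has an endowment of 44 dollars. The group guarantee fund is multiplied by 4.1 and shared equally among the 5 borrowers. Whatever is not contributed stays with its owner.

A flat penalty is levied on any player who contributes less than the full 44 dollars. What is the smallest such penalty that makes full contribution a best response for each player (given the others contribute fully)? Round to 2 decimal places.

7.92 dollars

Given the others contribute fully, the best deviation is to contribute 0 (any partial contribution still incurs the fine and gives up units whose private return 0.8200 is below 1).
Deviating from 44 to 0 saves 44 dollars but forfeits the deviator's share of the drop in the group guarantee fund: 4.1/5 × 44 = 36.08.
So the deviation gain is 44 − 36.08 = 7.92, and the fine must be at least 7.92 dollars to wipe it out.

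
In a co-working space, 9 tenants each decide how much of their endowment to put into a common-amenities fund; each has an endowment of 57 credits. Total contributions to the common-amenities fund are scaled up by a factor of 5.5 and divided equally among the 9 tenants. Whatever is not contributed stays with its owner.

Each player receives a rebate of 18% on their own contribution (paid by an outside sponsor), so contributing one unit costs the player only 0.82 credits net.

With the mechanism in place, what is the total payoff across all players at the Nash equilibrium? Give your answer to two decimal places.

With the mechanism, a contributed unit returns (5.5/9) / 0.82 = 0.7453 per unit of net cost — still below 1 — so contributing 0 remains dominant for every player.
Everyone keeps their endowment and the group total is 9 × 57 = 513.

513.00 credits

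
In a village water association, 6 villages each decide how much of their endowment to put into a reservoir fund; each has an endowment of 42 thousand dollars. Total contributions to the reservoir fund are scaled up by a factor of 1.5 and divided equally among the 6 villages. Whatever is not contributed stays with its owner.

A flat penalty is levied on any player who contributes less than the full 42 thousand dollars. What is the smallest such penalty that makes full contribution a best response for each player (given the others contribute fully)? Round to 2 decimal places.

Given the others contribute fully, the best deviation is to contribute 0 (any partial contribution still incurs the fine and gives up units whose private return 0.2500 is below 1).
Deviating from 42 to 0 saves 42 thousand dollars but forfeits the deviator's share of the drop in the reservoir fund: 1.5/6 × 42 = 10.50.
So the deviation gain is 42 − 10.50 = 31.50, and the fine must be at least 31.50 thousand dollars to wipe it out.

31.50 thousand dollars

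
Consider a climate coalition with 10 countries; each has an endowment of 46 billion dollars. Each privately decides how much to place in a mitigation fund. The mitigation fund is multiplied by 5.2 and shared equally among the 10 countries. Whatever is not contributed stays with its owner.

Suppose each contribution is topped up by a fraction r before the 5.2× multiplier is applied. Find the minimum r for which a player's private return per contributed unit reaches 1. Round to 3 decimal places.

0.923

With matching at rate r, one contributed unit becomes (1 + r) in the mitigation fund and returns 5.2 × (1 + r) / 10 to the contributor.
Setting this equal to 1: 1 + r = 10/5.2 = 1.9231.
So the minimum matching rate is r = 1.9231 − 1 = 0.923.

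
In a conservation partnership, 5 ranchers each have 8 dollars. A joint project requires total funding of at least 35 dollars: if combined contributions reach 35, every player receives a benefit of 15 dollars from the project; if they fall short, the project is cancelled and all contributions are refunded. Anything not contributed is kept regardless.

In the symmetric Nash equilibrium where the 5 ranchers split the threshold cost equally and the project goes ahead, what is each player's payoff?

16 dollars

Equal share of the threshold: 35/5 = 7.
At this profile no one gains by cutting their contribution: any cut drops the total below 35, the project is cancelled, contributions are refunded, and the deviator ends with 8, which is less than 8 − 7 + 15 = 16. Contributing more than 7 just wastes the excess. So contributing exactly 7 is a best response.
Each player's payoff: 8 − 7 + 15 = 16.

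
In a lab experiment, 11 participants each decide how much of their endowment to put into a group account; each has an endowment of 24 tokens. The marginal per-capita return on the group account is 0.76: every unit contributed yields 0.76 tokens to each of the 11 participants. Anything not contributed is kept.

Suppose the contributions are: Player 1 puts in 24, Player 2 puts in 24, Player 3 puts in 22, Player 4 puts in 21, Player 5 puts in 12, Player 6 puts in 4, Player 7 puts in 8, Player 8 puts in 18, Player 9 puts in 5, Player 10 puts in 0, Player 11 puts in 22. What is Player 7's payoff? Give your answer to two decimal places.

137.60 tokens

Total contributed: 24 + 24 + 22 + 21 + 12 + 4 + 8 + 18 + 5 + 0 + 22 = 160.
Each receives 0.76 × 160 = 121.60 from the group account.
Player 7 keeps 24 − 8 = 16, so Player 7's payoff is 16 + 121.60 = 137.60.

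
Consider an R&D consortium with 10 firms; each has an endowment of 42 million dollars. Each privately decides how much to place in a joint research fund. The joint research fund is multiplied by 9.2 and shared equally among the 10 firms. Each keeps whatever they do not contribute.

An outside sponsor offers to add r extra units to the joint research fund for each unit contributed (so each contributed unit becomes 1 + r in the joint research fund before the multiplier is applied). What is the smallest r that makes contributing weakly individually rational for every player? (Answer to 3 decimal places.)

0.087

With matching at rate r, one contributed unit becomes (1 + r) in the joint research fund and returns 9.2 × (1 + r) / 10 to the contributor.
Setting this equal to 1: 1 + r = 10/9.2 = 1.0870.
So the minimum matching rate is r = 1.0870 − 1 = 0.087.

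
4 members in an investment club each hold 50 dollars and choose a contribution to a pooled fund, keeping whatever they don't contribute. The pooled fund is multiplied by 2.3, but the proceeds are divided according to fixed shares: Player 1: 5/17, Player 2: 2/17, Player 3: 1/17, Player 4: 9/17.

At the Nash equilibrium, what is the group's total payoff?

265.00 dollars

For player j, contributing a unit is worthwhile iff 2.3 × (j's share) ≥ 1, i.e. iff j's share is at least 0.4348.
The only share above 0.4348 is Player 4's 9/17, contributing 50; the remaining 3 contribute 0. Total contributed: 50.
The pooled fund pays out 2.3 × 50 = 115.00 in total (split across the unequal shares, but the aggregate is all that matters for the group sum).
The 3 free-riders keep 50 each, adding 150. Group total = 150 + 115.00 = 265.00.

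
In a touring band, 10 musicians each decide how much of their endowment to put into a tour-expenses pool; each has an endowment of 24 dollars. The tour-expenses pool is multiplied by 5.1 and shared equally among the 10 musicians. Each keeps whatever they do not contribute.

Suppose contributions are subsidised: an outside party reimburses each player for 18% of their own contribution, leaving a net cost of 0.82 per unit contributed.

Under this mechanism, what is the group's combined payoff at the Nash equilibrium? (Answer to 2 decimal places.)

240.00 dollars

Even with the mechanism, each unit contributed returns only (5.1/10) / 0.82 = 0.6220 per unit of net cost, so contributing nothing is still dominant.
Everyone keeps their endowment and the group total is 10 × 24 = 240.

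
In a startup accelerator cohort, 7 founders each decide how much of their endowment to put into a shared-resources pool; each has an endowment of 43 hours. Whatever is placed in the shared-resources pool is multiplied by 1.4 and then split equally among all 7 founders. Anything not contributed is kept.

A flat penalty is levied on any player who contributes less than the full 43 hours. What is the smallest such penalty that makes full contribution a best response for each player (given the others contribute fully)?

Given the others contribute fully, the best deviation is to contribute 0 (any partial contribution still incurs the fine and gives up units whose private return 0.2000 is below 1).
Deviating from 43 to 0 saves 43 hours but forfeits the deviator's share of the drop in the shared-resources pool: 1.4/7 × 43 = 8.60.
So the deviation gain is 43 − 8.60 = 34.40, and the fine must be at least 34.40 hours to wipe it out.

34.40 hours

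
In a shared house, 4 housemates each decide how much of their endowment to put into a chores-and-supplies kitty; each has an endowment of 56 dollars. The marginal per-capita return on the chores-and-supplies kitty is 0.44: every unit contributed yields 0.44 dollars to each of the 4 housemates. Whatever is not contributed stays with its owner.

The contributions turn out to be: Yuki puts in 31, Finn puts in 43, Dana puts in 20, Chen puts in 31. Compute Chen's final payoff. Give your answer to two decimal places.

Total contributed: 31 + 43 + 20 + 31 = 125.
Each receives 0.44 × 125 = 55.00 from the chores-and-supplies kitty.
Chen keeps 56 − 31 = 25, so Chen's payoff is 25 + 55.00 = 80.00.

80.00 dollars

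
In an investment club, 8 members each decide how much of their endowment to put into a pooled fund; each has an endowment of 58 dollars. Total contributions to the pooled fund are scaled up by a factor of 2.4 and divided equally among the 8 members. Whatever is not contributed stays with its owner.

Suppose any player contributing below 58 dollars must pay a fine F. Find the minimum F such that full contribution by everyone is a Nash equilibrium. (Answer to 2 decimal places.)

Given the others contribute fully, the best deviation is to contribute 0 (any partial contribution still incurs the fine and gives up units whose private return 0.3000 is below 1).
Deviating from 58 to 0 saves 58 dollars but forfeits the deviator's share of the drop in the pooled fund: 2.4/8 × 58 = 17.40.
So the deviation gain is 58 − 17.40 = 40.60, and the fine must be at least 40.60 dollars to wipe it out.

40.60 dollars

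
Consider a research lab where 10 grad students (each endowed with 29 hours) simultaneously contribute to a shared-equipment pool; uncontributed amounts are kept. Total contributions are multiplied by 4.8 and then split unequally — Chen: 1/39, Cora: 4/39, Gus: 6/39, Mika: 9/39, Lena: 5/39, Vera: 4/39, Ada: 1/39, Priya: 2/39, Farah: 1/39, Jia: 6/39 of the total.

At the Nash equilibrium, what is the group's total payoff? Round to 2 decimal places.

400.20 hours

Player j's private return per contributed unit is 4.8 × (j's share). Contributing is weakly dominant for j when that share is at least 1/4.8 = 0.2083, and contributing 0 is dominant otherwise.
The only share above 0.2083 is Mika's 9/39, contributing 29; the remaining 9 contribute 0. Total contributed: 29.
The shared-equipment pool pays out 4.8 × 29 = 139.20 in total (split across the unequal shares, but the aggregate is all that matters for the group sum).
The 9 free-riders keep 29 each, adding 261. Group total = 261 + 139.20 = 400.20.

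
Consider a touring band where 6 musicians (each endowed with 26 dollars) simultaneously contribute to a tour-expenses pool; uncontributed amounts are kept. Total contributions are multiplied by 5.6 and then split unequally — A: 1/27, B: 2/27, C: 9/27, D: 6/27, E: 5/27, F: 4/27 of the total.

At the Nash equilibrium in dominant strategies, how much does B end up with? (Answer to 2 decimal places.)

58.36 dollars

For player j, contributing a unit is worthwhile iff 5.6 × (j's share) ≥ 1, i.e. iff j's share is at least 0.1786.
C, D and E are above the threshold, contributing 26 each; the remaining 3 contribute 0. Total contributed: 78.
B keeps 26 and receives 5.6 × 78 × 2/27 = 32.36 from the tour-expenses pool, for a payoff of 58.36.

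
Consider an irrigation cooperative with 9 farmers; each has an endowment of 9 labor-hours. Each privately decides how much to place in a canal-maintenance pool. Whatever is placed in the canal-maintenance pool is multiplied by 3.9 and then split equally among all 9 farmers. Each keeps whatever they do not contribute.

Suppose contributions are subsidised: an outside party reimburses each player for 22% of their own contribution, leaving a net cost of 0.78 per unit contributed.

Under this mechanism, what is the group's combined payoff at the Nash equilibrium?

Even with the mechanism, each unit contributed returns only (3.9/9) / 0.78 = 0.5556 per unit of net cost, so contributing nothing is still dominant.
At the Nash equilibrium no one contributes; group total payoff = 9 × 9 = 81.

81.00 labor-hours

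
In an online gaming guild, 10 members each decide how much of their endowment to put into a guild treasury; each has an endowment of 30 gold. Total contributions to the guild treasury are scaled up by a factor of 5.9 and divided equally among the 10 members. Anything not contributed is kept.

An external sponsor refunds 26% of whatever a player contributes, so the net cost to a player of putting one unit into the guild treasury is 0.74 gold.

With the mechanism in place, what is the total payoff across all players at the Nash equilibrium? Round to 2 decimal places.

With the mechanism, a contributed unit returns (5.9/10) / 0.74 = 0.7973 per unit of net cost — still below 1 — so contributing 0 remains dominant for every player.
Everyone keeps their endowment and the group total is 10 × 30 = 300.

300.00 gold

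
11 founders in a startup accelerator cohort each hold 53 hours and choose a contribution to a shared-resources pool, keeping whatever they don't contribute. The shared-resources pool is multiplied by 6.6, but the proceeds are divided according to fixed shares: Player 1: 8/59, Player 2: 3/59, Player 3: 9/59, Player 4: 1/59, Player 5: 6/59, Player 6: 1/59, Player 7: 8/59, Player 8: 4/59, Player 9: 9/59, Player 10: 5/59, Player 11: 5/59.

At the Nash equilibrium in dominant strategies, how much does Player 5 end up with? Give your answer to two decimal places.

A player with share s gets back 6.6·s per unit contributed, so full contribution is dominant for anyone with s > 1/6.6 = 0.1515 and zero contribution is dominant for anyone below.
Player 3 and Player 9 are above the threshold, contributing 53 each; the remaining 9 contribute 0. Total contributed: 106.
Player 5 keeps 53 and receives 6.6 × 106 × 6/59 = 71.15 from the shared-resources pool, for a payoff of 124.15.

124.15 hours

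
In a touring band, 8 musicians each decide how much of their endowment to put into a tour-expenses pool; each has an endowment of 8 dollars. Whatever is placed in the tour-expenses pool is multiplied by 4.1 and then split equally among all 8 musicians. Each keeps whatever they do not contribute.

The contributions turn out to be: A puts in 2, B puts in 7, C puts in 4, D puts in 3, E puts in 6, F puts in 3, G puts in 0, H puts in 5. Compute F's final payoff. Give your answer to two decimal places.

Total contributed: 2 + 7 + 4 + 3 + 6 + 3 + 0 + 5 = 30.
Each receives 4.1 × 30 / 8 = 15.38 from the tour-expenses pool.
F keeps 8 − 3 = 5, so F's payoff is 5 + 15.38 = 20.38.

20.38 dollars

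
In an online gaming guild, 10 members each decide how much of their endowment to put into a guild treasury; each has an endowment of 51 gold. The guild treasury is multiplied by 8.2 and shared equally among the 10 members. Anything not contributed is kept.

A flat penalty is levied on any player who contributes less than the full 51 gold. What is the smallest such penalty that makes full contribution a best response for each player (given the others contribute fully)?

Given the others contribute fully, the best deviation is to contribute 0 (any partial contribution still incurs the fine and gives up units whose private return 0.8200 is below 1).
Deviating from 51 to 0 saves 51 gold but forfeits the deviator's share of the drop in the guild treasury: 8.2/10 × 51 = 41.82.
So the deviation gain is 51 − 41.82 = 9.18, and the fine must be at least 9.18 gold to wipe it out.

9.18 gold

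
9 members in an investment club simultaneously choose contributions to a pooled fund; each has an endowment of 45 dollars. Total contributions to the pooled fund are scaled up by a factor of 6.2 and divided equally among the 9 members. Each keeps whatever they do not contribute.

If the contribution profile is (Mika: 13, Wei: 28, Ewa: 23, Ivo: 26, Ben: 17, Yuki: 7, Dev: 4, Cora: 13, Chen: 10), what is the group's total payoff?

Total contributed: 13 + 28 + 23 + 26 + 17 + 7 + 4 + 13 + 10 = 141; total kept: 9 × 45 − 141 = 264.
The pooled fund pays out 6.2 × 141 = 874.20 in aggregate.
Group total = 264 + 874.20 = 1138.20.

1138.20 dollars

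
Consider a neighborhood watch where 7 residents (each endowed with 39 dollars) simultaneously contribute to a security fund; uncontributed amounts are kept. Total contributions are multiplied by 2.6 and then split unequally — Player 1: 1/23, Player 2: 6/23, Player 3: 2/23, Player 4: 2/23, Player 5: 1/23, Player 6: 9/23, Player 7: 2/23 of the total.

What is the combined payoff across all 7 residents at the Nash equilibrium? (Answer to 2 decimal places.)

335.40 dollars

For player j, contributing a unit is worthwhile iff 2.6 × (j's share) ≥ 1, i.e. iff j's share is at least 0.3846.
Only Player 6 (9/23) clears that bar, contributing 39; the remaining 6 contribute 0. Total contributed: 39.
The security fund pays out 2.6 × 39 = 101.40 in total (split across the unequal shares, but the aggregate is all that matters for the group sum).
The 6 free-riders keep 39 each, adding 234. Group total = 234 + 101.40 = 335.40.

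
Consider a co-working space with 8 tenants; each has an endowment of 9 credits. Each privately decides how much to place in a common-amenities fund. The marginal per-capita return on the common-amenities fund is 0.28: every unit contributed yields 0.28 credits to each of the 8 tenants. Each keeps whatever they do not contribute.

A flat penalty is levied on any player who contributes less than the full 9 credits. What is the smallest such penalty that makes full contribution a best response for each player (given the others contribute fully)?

6.48 credits

Given the others contribute fully, the best deviation is to contribute 0 (any partial contribution still incurs the fine and gives up units whose private return 0.28 is below 1).
Deviating from 9 to 0 saves 9 credits but forfeits the deviator's share of the drop in the common-amenities fund: 0.28 × 9 = 2.52.
So the deviation gain is 9 − 2.52 = 6.48, and the fine must be at least 6.48 credits to wipe it out.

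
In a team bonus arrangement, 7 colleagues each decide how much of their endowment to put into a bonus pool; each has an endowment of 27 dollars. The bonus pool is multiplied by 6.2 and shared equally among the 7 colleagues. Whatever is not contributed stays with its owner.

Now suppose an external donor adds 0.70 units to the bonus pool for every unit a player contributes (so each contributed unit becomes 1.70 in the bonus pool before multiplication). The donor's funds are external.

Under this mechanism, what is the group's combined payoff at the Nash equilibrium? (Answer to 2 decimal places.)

The effective private return per unit is now 6.2 × 1.70 / 7 = 1.5057 > 1, so every player's dominant strategy flips to full contribution.
So the Nash equilibrium is full contribution by all 7; the group earns 6.2 × 1.70 × 189 = 1992.06.

1992.06 dollars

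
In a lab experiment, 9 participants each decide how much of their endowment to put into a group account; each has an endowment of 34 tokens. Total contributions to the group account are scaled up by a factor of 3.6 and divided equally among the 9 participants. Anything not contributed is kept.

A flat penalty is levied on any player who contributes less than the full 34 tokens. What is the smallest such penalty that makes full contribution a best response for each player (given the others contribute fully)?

Given the others contribute fully, the best deviation is to contribute 0 (any partial contribution still incurs the fine and gives up units whose private return 0.4000 is below 1).
Deviating from 34 to 0 saves 34 tokens but forfeits the deviator's share of the drop in the group account: 3.6/9 × 34 = 13.60.
So the deviation gain is 34 − 13.60 = 20.40, and the fine must be at least 20.40 tokens to wipe it out.

20.40 tokens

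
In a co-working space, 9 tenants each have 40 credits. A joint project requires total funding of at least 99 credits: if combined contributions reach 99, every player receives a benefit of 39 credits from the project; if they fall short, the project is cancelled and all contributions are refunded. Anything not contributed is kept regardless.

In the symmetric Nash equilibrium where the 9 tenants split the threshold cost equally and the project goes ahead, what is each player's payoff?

68 credits

Equal share of the threshold: 99/9 = 11.
At this profile no one gains by cutting their contribution: any cut drops the total below 99, the project is cancelled, contributions are refunded, and the deviator ends with 40, which is less than 40 − 11 + 39 = 68. Contributing more than 11 just wastes the excess. So contributing exactly 11 is a best response.
Each player's payoff: 40 − 11 + 39 = 68.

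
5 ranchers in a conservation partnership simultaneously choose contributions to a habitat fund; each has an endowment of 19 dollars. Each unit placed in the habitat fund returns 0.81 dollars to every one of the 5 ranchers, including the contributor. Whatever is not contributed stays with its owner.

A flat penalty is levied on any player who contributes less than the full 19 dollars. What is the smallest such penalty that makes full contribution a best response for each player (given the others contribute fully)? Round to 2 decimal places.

Given the others contribute fully, the best deviation is to contribute 0 (any partial contribution still incurs the fine and gives up units whose private return 0.81 is below 1).
Deviating from 19 to 0 saves 19 dollars but forfeits the deviator's share of the drop in the habitat fund: 0.81 × 19 = 15.39.
So the deviation gain is 19 − 15.39 = 3.61, and the fine must be at least 3.61 dollars to wipe it out.

3.61 dollars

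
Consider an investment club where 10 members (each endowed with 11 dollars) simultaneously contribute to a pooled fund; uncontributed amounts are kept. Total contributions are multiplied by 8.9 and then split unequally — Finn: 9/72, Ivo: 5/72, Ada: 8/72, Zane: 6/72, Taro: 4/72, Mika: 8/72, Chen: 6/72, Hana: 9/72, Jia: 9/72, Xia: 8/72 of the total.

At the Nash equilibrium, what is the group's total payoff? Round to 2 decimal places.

Each unit j contributes comes back to j as 8.9 × (j's share), so j prefers to contribute only if that share exceeds 1/8.9 = 0.1124; otherwise keeping the unit dominates.
The shares above 0.1124 belong to Finn, Hana and Jia, contributing 11 each; the remaining 7 contribute 0. Total contributed: 33.
The pooled fund pays out 8.9 × 33 = 293.70 in total (split across the unequal shares, but the aggregate is all that matters for the group sum).
The 7 free-riders keep 11 each, adding 77. Group total = 77 + 293.70 = 370.70.

370.70 dollars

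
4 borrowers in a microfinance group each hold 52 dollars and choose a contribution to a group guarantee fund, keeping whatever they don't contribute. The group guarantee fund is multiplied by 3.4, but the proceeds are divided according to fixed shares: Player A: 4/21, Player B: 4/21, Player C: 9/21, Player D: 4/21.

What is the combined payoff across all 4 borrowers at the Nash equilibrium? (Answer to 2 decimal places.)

Each unit j contributes comes back to j as 3.4 × (j's share), so j prefers to contribute only if that share exceeds 1/3.4 = 0.2941; otherwise keeping the unit dominates.
Player C alone (share 9/21) is above the threshold, contributing 52; the remaining 3 contribute 0. Total contributed: 52.
The group guarantee fund pays out 3.4 × 52 = 176.80 in total (split across the unequal shares, but the aggregate is all that matters for the group sum).
The 3 free-riders keep 52 each, adding 156. Group total = 156 + 176.80 = 332.80.

332.80 dollars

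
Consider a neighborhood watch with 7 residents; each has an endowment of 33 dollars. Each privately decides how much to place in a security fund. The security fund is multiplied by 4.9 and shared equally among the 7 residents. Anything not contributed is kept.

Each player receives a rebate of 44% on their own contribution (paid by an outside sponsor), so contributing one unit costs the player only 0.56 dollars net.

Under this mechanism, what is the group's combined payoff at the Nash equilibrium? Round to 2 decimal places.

With the mechanism, a contributed unit returns (4.9/7) / 0.56 = 1.2500 per unit of net cost to the contributor — now above 1 — so contributing fully is weakly dominant for every player.
So the Nash equilibrium is full contribution by all 7; the group earns 7 × (33 × 0.44 + 4.9 × 33) = 1233.54.

1233.54 dollars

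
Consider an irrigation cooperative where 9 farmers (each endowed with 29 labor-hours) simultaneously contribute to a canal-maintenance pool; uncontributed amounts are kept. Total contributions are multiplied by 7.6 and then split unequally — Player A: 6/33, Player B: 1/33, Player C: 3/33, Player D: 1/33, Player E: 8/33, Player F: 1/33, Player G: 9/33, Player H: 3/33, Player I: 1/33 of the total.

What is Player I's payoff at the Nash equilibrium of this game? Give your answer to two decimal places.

49.04 labor-hours

Player j's private return per contributed unit is 7.6 × (j's share). Contributing is weakly dominant for j when that share is at least 1/7.6 = 0.1316, and contributing 0 is dominant otherwise.
Player A, Player E and Player G clear that bar, contributing 29 each; the remaining 6 contribute 0. Total contributed: 87.
Player I keeps 29 and receives 7.6 × 87 × 1/33 = 20.04 from the canal-maintenance pool, for a payoff of 49.04.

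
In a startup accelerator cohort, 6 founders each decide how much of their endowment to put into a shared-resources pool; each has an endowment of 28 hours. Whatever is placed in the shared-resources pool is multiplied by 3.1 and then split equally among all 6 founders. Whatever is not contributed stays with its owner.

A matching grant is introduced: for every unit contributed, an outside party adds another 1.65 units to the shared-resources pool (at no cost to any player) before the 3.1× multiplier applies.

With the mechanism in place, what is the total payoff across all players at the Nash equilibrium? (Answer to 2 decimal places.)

Under the mechanism each unit contributed yields 3.1 × 2.65 / 6 = 1.3692 back to its contributor per unit of net cost, which exceeds 1, making full contribution the dominant choice for everyone.
At the Nash equilibrium everyone contributes 28. Group total payoff = 3.1 × 2.65 × 168 = 1380.12.

1380.12 hours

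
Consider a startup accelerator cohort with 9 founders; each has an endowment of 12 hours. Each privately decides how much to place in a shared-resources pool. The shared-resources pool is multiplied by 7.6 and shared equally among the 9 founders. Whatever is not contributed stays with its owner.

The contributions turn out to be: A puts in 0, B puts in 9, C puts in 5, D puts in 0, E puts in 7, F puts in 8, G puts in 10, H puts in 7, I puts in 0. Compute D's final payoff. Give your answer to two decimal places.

50.84 hours

Total contributed: 0 + 9 + 5 + 0 + 7 + 8 + 10 + 7 + 0 = 46.
Each receives 7.6 × 46 / 9 = 38.84 from the shared-resources pool.
D keeps 12 − 0 = 12, so D's payoff is 12 + 38.84 = 50.84.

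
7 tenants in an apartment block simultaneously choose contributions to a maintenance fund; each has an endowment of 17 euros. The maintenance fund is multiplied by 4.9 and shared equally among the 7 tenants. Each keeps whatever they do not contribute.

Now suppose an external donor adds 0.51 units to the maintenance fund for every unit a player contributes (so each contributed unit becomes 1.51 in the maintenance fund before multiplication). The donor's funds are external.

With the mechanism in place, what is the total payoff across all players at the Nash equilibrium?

Under the mechanism each unit contributed yields 4.9 × 1.51 / 7 = 1.0570 back to its contributor per unit of net cost, which exceeds 1, making full contribution the dominant choice for everyone.
So the Nash equilibrium is full contribution by all 7; the group earns 4.9 × 1.51 × 119 = 880.48.

880.48 euros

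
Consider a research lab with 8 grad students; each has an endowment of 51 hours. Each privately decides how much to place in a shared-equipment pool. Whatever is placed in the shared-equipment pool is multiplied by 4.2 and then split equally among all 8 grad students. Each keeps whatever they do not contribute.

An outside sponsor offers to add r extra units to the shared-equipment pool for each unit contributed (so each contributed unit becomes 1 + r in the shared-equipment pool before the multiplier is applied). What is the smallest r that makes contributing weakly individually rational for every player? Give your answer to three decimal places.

With matching at rate r, one contributed unit becomes (1 + r) in the shared-equipment pool and returns 4.2 × (1 + r) / 8 to the contributor.
Setting this equal to 1: 1 + r = 8/4.2 = 1.9048.
So the minimum matching rate is r = 1.9048 − 1 = 0.905.

0.905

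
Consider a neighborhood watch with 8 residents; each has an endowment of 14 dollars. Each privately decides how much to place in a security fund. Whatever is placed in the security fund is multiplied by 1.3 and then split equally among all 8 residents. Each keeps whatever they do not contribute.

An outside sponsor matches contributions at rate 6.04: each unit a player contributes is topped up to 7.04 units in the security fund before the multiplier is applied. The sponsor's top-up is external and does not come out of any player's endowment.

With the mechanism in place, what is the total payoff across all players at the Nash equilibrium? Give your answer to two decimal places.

Under the mechanism each unit contributed yields 1.3 × 7.04 / 8 = 1.1440 back to its contributor per unit of net cost, which exceeds 1, making full contribution the dominant choice for everyone.
So the Nash equilibrium is full contribution by all 8; the group earns 1.3 × 7.04 × 112 = 1025.02.

1025.02 dollars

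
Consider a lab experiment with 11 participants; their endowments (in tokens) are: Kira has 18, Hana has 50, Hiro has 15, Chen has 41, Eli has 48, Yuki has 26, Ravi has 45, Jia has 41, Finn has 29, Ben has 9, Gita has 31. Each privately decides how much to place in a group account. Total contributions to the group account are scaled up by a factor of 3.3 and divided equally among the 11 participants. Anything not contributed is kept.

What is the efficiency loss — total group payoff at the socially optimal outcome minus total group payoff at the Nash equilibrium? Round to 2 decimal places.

811.90 tokens

The private return per contributed unit is 3.3/11 = 0.3000 < 1 for every player regardless of endowment, so the Nash equilibrium is zero contribution and the group total is Σ E_j = 18 + 50 + 15 + 41 + 48 + 26 + 45 + 41 + 29 + 9 + 31 = 353.
Each contributed unit returns 3.300 to the group, so the social optimum is full contribution by everyone: group total = 3.300 × 353 = 1164.90.
Efficiency loss = (3.300 − 1) × 353 = 811.90.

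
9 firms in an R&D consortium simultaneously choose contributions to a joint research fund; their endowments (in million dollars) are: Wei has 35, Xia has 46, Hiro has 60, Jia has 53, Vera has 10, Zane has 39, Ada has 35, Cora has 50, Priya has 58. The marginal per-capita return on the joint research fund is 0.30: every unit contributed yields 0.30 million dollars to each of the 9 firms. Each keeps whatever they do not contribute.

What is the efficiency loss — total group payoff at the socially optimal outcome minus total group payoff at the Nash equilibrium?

The private return per contributed unit is 0.30 < 1 for everyone, so the Nash equilibrium is zero contribution and the group total is Σ E_j = 35 + 46 + 60 + 53 + 10 + 39 + 35 + 50 + 58 = 386.
Each contributed unit returns 2.700 to the group, so the social optimum is full contribution by everyone: group total = 2.700 × 386 = 1042.20.
Efficiency loss = (2.700 − 1) × 386 = 656.20.

656.20 million dollars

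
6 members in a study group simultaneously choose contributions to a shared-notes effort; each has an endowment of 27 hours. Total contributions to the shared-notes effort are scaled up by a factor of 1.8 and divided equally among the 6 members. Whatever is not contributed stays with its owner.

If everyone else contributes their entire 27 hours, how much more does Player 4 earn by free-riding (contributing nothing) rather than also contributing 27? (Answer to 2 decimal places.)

18.90 hours

Switching from a contribution of 27 to 0 lets Player 4 keep an extra 27 hours, but lowers the shared-notes effort by 27, which costs Player 4 their own share of that drop: 1.8/6 × 27 = 8.10.
Net gain = 27 − 8.10 = 18.90. The private return per contributed unit (0.3000) is below 1, so free-riding is indeed the best response regardless of what the others do.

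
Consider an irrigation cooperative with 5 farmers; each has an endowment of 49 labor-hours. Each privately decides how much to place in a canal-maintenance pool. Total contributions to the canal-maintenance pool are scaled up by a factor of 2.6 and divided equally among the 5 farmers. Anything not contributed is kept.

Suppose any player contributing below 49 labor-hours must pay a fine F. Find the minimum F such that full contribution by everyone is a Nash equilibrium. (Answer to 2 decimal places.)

23.52 labor-hours

Given the others contribute fully, the best deviation is to contribute 0 (any partial contribution still incurs the fine and gives up units whose private return 0.5200 is below 1).
Deviating from 49 to 0 saves 49 labor-hours but forfeits the deviator's share of the drop in the canal-maintenance pool: 2.6/5 × 49 = 25.48.
So the deviation gain is 49 − 25.48 = 23.52, and the fine must be at least 23.52 labor-hours to wipe it out.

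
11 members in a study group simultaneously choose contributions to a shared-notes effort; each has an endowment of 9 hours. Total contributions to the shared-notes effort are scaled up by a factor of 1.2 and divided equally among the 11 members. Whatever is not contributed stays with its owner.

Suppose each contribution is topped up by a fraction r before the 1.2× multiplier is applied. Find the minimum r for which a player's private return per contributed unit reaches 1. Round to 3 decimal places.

With matching at rate r, one contributed unit becomes (1 + r) in the shared-notes effort and returns 1.2 × (1 + r) / 11 to the contributor.
Setting this equal to 1: 1 + r = 11/1.2 = 9.1667.
So the minimum matching rate is r = 9.1667 − 1 = 8.167.

8.167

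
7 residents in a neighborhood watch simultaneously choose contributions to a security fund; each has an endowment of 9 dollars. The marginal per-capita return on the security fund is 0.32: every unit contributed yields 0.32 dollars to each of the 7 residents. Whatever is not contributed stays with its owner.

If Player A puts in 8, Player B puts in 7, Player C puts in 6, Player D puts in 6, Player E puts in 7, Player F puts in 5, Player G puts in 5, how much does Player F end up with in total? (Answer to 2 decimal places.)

Total contributed: 8 + 7 + 6 + 6 + 7 + 5 + 5 = 44.
Each receives 0.32 × 44 = 14.08 from the security fund.
Player F keeps 9 − 5 = 4, so Player F's payoff is 4 + 14.08 = 18.08.

18.08 dollars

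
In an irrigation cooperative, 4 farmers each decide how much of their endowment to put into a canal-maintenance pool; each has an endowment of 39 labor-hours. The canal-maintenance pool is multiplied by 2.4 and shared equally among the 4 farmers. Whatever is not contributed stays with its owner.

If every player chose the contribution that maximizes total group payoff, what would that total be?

374.40 labor-hours

Each contributed unit returns 2.400 to the group as a whole (0.6000 to each of 4 players), which exceeds 1, so the social optimum is full contribution: group total = 2.400 × 156 = 374.40.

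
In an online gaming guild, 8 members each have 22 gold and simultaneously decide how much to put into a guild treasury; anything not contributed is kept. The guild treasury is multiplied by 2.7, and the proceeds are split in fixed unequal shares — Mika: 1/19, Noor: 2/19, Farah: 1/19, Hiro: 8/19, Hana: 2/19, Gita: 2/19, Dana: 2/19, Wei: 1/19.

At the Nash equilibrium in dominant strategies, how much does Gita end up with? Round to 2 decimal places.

28.25 gold

Player j's private return per contributed unit is 2.7 × (j's share). Contributing is weakly dominant for j when that share is at least 1/2.7 = 0.3704, and contributing 0 is dominant otherwise.
The only share above 0.3704 is Hiro's 8/19, contributing 22; the remaining 7 contribute 0. Total contributed: 22.
Gita keeps 22 and receives 2.7 × 22 × 2/19 = 6.25 from the guild treasury, for a payoff of 28.25.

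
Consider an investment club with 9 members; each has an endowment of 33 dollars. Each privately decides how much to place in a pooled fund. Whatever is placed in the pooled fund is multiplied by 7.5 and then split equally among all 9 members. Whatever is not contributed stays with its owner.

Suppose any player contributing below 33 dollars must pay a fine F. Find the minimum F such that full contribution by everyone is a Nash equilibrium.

5.50 dollars

Given the others contribute fully, the best deviation is to contribute 0 (any partial contribution still incurs the fine and gives up units whose private return 0.8333 is below 1).
Deviating from 33 to 0 saves 33 dollars but forfeits the deviator's share of the drop in the pooled fund: 7.5/9 × 33 = 27.50.
So the deviation gain is 33 − 27.50 = 5.50, and the fine must be at least 5.50 dollars to wipe it out.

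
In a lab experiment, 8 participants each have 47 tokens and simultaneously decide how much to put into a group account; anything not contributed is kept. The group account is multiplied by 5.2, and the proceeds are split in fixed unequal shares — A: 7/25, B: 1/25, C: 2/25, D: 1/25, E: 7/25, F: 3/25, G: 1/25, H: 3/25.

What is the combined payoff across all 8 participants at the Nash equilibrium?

770.80 tokens

Each unit j contributes comes back to j as 5.2 × (j's share), so j prefers to contribute only if that share exceeds 1/5.2 = 0.1923; otherwise keeping the unit dominates.
A and E clear that bar, contributing 47 each; the remaining 6 contribute 0. Total contributed: 94.
The group account pays out 5.2 × 94 = 488.80 in total (split across the unequal shares, but the aggregate is all that matters for the group sum).
The 6 free-riders keep 47 each, adding 282. Group total = 282 + 488.80 = 770.80.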